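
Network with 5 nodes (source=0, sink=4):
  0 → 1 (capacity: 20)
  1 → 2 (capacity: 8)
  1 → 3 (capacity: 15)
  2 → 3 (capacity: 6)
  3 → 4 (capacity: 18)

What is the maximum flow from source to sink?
Maximum flow = 18

Max flow: 18

Flow assignment:
  0 → 1: 18/20
  1 → 2: 3/8
  1 → 3: 15/15
  2 → 3: 3/6
  3 → 4: 18/18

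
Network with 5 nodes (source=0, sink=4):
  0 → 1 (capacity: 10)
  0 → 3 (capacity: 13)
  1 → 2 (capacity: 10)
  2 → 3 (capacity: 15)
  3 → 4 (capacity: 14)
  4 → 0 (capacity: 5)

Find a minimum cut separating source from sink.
Min cut value = 14, edges: (3,4)

Min cut value: 14
Partition: S = [0, 1, 2, 3], T = [4]
Cut edges: (3,4)

By max-flow min-cut theorem, max flow = min cut = 14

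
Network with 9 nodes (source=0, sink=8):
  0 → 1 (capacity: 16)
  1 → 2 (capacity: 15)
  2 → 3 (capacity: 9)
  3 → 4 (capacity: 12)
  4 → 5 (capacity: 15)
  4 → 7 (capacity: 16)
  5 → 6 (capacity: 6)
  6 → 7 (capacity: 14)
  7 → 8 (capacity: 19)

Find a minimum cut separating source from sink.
Min cut value = 9, edges: (2,3)

Min cut value: 9
Partition: S = [0, 1, 2], T = [3, 4, 5, 6, 7, 8]
Cut edges: (2,3)

By max-flow min-cut theorem, max flow = min cut = 9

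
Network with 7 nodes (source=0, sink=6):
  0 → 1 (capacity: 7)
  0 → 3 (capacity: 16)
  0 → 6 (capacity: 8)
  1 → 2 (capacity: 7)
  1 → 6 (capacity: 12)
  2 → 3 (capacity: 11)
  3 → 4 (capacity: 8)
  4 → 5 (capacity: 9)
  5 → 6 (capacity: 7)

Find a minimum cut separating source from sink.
Min cut value = 22, edges: (0,1), (0,6), (5,6)

Min cut value: 22
Partition: S = [0, 2, 3, 4, 5], T = [1, 6]
Cut edges: (0,1), (0,6), (5,6)

By max-flow min-cut theorem, max flow = min cut = 22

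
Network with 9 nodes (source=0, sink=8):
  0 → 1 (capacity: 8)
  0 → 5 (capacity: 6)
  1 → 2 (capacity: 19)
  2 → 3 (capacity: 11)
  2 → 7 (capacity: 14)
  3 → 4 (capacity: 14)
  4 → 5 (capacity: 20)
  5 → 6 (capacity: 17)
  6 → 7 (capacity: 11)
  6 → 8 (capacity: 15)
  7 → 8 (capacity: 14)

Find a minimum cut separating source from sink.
Min cut value = 14, edges: (0,1), (0,5)

Min cut value: 14
Partition: S = [0], T = [1, 2, 3, 4, 5, 6, 7, 8]
Cut edges: (0,1), (0,5)

By max-flow min-cut theorem, max flow = min cut = 14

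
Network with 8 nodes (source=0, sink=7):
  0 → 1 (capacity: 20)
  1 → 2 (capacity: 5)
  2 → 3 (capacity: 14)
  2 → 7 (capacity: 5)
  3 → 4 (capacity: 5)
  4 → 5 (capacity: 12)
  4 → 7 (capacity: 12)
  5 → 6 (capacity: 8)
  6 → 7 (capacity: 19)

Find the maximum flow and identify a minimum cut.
Max flow = 5, Min cut edges: (1,2)

Maximum flow: 5
Minimum cut: (1,2)
Partition: S = [0, 1], T = [2, 3, 4, 5, 6, 7]

Max-flow min-cut theorem verified: both equal 5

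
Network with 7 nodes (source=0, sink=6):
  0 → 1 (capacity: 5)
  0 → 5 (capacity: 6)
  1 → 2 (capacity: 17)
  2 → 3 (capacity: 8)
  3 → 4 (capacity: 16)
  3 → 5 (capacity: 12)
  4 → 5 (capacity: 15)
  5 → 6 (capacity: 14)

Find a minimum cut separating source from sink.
Min cut value = 11, edges: (0,1), (0,5)

Min cut value: 11
Partition: S = [0], T = [1, 2, 3, 4, 5, 6]
Cut edges: (0,1), (0,5)

By max-flow min-cut theorem, max flow = min cut = 11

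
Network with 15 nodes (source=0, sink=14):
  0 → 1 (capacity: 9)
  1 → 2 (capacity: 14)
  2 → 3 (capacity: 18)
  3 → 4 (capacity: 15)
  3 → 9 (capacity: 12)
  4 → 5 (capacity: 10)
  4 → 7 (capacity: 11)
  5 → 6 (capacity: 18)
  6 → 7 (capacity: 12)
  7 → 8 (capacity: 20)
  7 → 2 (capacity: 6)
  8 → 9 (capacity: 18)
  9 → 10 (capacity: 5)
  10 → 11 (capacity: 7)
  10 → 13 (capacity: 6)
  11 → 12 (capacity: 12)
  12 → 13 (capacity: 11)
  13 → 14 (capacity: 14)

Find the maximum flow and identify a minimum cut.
Max flow = 5, Min cut edges: (9,10)

Maximum flow: 5
Minimum cut: (9,10)
Partition: S = [0, 1, 2, 3, 4, 5, 6, 7, 8, 9], T = [10, 11, 12, 13, 14]

Max-flow min-cut theorem verified: both equal 5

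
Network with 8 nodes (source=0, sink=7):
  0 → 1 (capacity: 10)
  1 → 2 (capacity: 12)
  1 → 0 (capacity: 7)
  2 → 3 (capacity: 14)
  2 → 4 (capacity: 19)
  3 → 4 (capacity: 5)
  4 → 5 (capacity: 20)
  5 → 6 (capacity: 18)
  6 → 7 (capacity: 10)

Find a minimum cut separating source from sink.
Min cut value = 10, edges: (6,7)

Min cut value: 10
Partition: S = [0, 1, 2, 3, 4, 5, 6], T = [7]
Cut edges: (6,7)

By max-flow min-cut theorem, max flow = min cut = 10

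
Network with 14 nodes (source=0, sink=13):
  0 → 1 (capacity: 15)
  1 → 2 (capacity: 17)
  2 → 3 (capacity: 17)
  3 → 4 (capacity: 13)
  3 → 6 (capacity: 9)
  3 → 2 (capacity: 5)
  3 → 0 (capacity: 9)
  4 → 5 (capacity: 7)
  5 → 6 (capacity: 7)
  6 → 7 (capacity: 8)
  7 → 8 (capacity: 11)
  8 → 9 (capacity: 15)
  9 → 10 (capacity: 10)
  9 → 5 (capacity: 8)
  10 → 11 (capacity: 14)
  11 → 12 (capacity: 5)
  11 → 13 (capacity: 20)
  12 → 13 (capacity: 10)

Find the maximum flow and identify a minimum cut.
Max flow = 8, Min cut edges: (6,7)

Maximum flow: 8
Minimum cut: (6,7)
Partition: S = [0, 1, 2, 3, 4, 5, 6], T = [7, 8, 9, 10, 11, 12, 13]

Max-flow min-cut theorem verified: both equal 8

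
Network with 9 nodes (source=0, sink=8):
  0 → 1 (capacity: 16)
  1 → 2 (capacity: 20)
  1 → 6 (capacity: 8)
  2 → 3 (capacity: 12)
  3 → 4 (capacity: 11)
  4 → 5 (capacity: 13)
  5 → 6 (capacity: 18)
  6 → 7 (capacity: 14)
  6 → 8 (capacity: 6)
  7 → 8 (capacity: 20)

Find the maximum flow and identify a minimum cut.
Max flow = 16, Min cut edges: (0,1)

Maximum flow: 16
Minimum cut: (0,1)
Partition: S = [0], T = [1, 2, 3, 4, 5, 6, 7, 8]

Max-flow min-cut theorem verified: both equal 16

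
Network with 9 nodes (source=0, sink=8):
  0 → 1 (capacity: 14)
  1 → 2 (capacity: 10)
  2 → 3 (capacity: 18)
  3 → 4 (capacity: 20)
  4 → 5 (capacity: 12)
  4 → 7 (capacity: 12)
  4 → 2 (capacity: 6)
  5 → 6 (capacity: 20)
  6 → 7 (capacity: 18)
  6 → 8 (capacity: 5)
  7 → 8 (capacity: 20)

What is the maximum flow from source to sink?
Maximum flow = 10

Max flow: 10

Flow assignment:
  0 → 1: 10/14
  1 → 2: 10/10
  2 → 3: 10/18
  3 → 4: 10/20
  4 → 7: 10/12
  7 → 8: 10/20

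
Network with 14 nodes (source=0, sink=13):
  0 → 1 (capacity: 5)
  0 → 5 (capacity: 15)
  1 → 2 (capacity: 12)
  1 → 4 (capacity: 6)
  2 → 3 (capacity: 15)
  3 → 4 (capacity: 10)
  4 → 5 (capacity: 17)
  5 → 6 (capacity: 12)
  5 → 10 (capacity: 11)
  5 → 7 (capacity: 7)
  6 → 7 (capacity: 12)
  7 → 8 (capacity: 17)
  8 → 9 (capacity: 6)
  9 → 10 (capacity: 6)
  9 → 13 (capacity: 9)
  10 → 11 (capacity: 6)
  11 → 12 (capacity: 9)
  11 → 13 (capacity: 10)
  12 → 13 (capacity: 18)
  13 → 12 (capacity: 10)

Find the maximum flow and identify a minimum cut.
Max flow = 12, Min cut edges: (8,9), (10,11)

Maximum flow: 12
Minimum cut: (8,9), (10,11)
Partition: S = [0, 1, 2, 3, 4, 5, 6, 7, 8, 10], T = [9, 11, 12, 13]

Max-flow min-cut theorem verified: both equal 12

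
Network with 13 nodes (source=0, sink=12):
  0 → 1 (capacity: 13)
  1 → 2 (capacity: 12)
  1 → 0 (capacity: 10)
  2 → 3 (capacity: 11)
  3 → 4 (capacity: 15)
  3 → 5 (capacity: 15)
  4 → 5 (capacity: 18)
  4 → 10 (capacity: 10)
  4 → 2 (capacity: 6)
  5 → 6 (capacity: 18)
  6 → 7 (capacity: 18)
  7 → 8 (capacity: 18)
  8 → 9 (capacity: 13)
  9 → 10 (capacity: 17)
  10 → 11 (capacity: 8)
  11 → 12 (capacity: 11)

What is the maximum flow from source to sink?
Maximum flow = 8

Max flow: 8

Flow assignment:
  0 → 1: 8/13
  1 → 2: 8/12
  2 → 3: 11/11
  3 → 4: 11/15
  4 → 5: 1/18
  4 → 10: 7/10
  4 → 2: 3/6
  5 → 6: 1/18
  6 → 7: 1/18
  7 → 8: 1/18
  8 → 9: 1/13
  9 → 10: 1/17
  10 → 11: 8/8
  11 → 12: 8/11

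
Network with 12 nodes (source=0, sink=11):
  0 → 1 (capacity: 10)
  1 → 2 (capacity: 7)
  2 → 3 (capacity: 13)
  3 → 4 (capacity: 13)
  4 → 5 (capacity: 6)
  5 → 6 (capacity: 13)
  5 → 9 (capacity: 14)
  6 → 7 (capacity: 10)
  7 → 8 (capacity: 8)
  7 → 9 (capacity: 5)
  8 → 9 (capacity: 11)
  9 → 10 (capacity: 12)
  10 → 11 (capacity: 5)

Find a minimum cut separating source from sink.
Min cut value = 5, edges: (10,11)

Min cut value: 5
Partition: S = [0, 1, 2, 3, 4, 5, 6, 7, 8, 9, 10], T = [11]
Cut edges: (10,11)

By max-flow min-cut theorem, max flow = min cut = 5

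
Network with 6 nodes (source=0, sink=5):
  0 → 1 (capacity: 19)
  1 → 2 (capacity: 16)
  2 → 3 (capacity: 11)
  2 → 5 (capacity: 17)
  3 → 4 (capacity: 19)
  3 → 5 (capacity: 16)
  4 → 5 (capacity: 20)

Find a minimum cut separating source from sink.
Min cut value = 16, edges: (1,2)

Min cut value: 16
Partition: S = [0, 1], T = [2, 3, 4, 5]
Cut edges: (1,2)

By max-flow min-cut theorem, max flow = min cut = 16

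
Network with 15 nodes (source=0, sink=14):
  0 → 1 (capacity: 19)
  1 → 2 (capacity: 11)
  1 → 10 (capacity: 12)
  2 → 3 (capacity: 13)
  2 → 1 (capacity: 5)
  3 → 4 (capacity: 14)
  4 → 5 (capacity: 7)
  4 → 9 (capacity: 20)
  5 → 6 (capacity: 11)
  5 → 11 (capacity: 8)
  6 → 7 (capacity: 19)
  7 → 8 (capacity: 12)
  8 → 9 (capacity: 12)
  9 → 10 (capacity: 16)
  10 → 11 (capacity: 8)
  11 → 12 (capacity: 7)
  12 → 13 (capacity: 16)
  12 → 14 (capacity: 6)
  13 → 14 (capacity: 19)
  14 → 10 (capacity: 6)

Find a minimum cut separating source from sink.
Min cut value = 7, edges: (11,12)

Min cut value: 7
Partition: S = [0, 1, 2, 3, 4, 5, 6, 7, 8, 9, 10, 11], T = [12, 13, 14]
Cut edges: (11,12)

By max-flow min-cut theorem, max flow = min cut = 7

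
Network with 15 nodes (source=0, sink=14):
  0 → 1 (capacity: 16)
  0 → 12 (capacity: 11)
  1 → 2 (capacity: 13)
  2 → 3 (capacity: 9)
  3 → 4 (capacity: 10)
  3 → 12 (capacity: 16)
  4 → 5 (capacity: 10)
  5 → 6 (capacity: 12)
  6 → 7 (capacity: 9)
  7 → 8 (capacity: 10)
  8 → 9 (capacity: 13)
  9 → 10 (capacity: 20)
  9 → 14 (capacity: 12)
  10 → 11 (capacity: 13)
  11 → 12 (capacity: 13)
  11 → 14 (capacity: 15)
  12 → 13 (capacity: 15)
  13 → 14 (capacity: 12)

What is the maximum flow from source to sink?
Maximum flow = 20

Max flow: 20

Flow assignment:
  0 → 1: 9/16
  0 → 12: 11/11
  1 → 2: 9/13
  2 → 3: 9/9
  3 → 4: 8/10
  3 → 12: 1/16
  4 → 5: 8/10
  5 → 6: 8/12
  6 → 7: 8/9
  7 → 8: 8/10
  8 → 9: 8/13
  9 → 14: 8/12
  12 → 13: 12/15
  13 → 14: 12/12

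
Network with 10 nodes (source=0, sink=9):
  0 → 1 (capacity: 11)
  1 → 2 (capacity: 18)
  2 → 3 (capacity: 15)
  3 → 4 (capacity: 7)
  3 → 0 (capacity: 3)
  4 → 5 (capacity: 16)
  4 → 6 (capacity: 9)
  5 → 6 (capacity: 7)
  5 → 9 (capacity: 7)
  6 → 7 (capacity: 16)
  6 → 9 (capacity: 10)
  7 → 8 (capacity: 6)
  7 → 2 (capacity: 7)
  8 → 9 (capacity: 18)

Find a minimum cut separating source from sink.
Min cut value = 7, edges: (3,4)

Min cut value: 7
Partition: S = [0, 1, 2, 3], T = [4, 5, 6, 7, 8, 9]
Cut edges: (3,4)

By max-flow min-cut theorem, max flow = min cut = 7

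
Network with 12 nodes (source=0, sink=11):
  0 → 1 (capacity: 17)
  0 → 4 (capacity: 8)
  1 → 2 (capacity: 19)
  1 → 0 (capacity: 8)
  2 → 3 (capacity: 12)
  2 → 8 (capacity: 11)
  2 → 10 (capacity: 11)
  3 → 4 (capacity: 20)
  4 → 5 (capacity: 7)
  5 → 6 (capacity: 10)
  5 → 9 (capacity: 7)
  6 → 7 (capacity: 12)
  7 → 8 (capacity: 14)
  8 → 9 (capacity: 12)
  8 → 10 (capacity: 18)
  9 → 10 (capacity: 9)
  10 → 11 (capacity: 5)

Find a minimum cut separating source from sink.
Min cut value = 5, edges: (10,11)

Min cut value: 5
Partition: S = [0, 1, 2, 3, 4, 5, 6, 7, 8, 9, 10], T = [11]
Cut edges: (10,11)

By max-flow min-cut theorem, max flow = min cut = 5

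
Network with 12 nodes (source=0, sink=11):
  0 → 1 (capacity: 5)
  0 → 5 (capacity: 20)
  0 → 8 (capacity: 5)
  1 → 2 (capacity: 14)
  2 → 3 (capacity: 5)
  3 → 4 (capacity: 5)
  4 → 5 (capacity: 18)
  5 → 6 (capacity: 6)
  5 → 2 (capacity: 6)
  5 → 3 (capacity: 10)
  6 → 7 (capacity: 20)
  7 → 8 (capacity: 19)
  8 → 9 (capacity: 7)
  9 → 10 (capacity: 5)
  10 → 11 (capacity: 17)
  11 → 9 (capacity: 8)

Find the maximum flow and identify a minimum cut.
Max flow = 5, Min cut edges: (9,10)

Maximum flow: 5
Minimum cut: (9,10)
Partition: S = [0, 1, 2, 3, 4, 5, 6, 7, 8, 9], T = [10, 11]

Max-flow min-cut theorem verified: both equal 5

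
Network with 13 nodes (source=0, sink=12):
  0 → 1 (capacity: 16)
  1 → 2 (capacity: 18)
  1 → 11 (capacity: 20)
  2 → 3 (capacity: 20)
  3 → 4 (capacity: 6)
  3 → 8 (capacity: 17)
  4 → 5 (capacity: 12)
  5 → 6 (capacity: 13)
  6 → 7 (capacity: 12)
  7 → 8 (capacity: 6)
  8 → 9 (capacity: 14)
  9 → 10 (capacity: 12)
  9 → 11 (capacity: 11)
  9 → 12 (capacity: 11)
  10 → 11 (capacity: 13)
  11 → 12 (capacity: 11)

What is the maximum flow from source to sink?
Maximum flow = 16

Max flow: 16

Flow assignment:
  0 → 1: 16/16
  1 → 2: 5/18
  1 → 11: 11/20
  2 → 3: 5/20
  3 → 8: 5/17
  8 → 9: 5/14
  9 → 12: 5/11
  11 → 12: 11/11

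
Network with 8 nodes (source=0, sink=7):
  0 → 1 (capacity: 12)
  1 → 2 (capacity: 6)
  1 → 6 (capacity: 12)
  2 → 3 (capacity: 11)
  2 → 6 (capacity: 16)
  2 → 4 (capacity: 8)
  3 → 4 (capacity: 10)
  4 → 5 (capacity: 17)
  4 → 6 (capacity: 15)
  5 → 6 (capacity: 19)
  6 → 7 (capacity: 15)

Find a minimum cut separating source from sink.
Min cut value = 12, edges: (0,1)

Min cut value: 12
Partition: S = [0], T = [1, 2, 3, 4, 5, 6, 7]
Cut edges: (0,1)

By max-flow min-cut theorem, max flow = min cut = 12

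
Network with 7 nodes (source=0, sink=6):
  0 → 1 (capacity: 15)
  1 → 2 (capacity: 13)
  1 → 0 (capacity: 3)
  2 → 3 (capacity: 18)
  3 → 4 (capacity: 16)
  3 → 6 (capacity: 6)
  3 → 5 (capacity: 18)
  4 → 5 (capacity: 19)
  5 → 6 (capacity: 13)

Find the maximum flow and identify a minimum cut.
Max flow = 13, Min cut edges: (1,2)

Maximum flow: 13
Minimum cut: (1,2)
Partition: S = [0, 1], T = [2, 3, 4, 5, 6]

Max-flow min-cut theorem verified: both equal 13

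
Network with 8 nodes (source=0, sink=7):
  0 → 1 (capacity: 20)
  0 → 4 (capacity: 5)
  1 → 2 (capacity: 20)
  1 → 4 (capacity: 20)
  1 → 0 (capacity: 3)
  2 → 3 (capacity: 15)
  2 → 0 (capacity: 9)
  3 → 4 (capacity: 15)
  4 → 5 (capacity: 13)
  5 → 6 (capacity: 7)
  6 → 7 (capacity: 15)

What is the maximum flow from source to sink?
Maximum flow = 7

Max flow: 7

Flow assignment:
  0 → 1: 7/20
  1 → 4: 7/20
  4 → 5: 7/13
  5 → 6: 7/7
  6 → 7: 7/15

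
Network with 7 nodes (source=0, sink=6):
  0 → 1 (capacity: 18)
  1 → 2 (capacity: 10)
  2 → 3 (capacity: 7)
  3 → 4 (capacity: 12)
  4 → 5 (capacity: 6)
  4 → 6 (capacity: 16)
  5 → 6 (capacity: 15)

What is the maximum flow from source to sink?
Maximum flow = 7

Max flow: 7

Flow assignment:
  0 → 1: 7/18
  1 → 2: 7/10
  2 → 3: 7/7
  3 → 4: 7/12
  4 → 6: 7/16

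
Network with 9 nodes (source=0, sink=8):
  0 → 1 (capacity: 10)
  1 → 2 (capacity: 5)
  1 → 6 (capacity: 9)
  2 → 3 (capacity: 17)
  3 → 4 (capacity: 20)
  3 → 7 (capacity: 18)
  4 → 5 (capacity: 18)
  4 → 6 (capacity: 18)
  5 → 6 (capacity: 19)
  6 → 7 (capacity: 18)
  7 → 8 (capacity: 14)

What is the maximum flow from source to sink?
Maximum flow = 10

Max flow: 10

Flow assignment:
  0 → 1: 10/10
  1 → 2: 1/5
  1 → 6: 9/9
  2 → 3: 1/17
  3 → 7: 1/18
  6 → 7: 9/18
  7 → 8: 10/14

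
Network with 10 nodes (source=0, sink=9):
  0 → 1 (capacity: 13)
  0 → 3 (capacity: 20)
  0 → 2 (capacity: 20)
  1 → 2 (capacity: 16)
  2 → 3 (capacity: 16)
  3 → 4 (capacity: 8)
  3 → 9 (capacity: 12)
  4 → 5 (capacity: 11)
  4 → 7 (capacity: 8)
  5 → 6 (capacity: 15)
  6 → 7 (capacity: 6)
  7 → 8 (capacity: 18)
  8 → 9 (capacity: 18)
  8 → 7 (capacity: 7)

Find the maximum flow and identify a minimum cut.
Max flow = 20, Min cut edges: (3,4), (3,9)

Maximum flow: 20
Minimum cut: (3,4), (3,9)
Partition: S = [0, 1, 2, 3], T = [4, 5, 6, 7, 8, 9]

Max-flow min-cut theorem verified: both equal 20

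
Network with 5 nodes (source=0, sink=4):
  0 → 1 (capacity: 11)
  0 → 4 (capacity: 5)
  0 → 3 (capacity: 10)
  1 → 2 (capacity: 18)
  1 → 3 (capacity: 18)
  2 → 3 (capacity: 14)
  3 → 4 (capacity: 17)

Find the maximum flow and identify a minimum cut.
Max flow = 22, Min cut edges: (0,4), (3,4)

Maximum flow: 22
Minimum cut: (0,4), (3,4)
Partition: S = [0, 1, 2, 3], T = [4]

Max-flow min-cut theorem verified: both equal 22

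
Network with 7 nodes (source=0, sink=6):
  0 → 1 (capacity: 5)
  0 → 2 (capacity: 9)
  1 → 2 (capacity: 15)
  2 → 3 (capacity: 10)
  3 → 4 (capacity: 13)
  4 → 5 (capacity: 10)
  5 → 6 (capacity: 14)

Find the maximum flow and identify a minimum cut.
Max flow = 10, Min cut edges: (4,5)

Maximum flow: 10
Minimum cut: (4,5)
Partition: S = [0, 1, 2, 3, 4], T = [5, 6]

Max-flow min-cut theorem verified: both equal 10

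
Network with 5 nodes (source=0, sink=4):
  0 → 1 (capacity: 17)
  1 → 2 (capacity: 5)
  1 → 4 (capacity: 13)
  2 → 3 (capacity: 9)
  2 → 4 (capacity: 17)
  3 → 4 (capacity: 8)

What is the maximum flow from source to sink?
Maximum flow = 17

Max flow: 17

Flow assignment:
  0 → 1: 17/17
  1 → 2: 4/5
  1 → 4: 13/13
  2 → 4: 4/17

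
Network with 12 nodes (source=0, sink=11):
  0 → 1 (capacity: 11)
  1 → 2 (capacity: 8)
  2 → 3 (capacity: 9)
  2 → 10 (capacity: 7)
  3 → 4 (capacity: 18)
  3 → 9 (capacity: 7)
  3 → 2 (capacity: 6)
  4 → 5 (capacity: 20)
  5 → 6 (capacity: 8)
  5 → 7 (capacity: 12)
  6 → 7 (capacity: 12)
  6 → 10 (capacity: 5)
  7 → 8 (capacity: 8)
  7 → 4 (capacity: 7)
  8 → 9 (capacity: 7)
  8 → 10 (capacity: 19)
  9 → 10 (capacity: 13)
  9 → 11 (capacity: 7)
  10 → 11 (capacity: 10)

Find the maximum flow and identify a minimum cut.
Max flow = 8, Min cut edges: (1,2)

Maximum flow: 8
Minimum cut: (1,2)
Partition: S = [0, 1], T = [2, 3, 4, 5, 6, 7, 8, 9, 10, 11]

Max-flow min-cut theorem verified: both equal 8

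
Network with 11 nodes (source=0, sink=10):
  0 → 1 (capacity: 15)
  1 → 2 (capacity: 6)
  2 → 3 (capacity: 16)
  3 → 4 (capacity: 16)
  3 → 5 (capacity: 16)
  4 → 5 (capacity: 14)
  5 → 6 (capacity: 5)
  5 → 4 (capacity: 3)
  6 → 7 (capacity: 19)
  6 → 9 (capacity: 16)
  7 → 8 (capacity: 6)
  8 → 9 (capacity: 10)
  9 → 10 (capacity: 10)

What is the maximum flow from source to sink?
Maximum flow = 5

Max flow: 5

Flow assignment:
  0 → 1: 5/15
  1 → 2: 5/6
  2 → 3: 5/16
  3 → 5: 5/16
  5 → 6: 5/5
  6 → 9: 5/16
  9 → 10: 5/10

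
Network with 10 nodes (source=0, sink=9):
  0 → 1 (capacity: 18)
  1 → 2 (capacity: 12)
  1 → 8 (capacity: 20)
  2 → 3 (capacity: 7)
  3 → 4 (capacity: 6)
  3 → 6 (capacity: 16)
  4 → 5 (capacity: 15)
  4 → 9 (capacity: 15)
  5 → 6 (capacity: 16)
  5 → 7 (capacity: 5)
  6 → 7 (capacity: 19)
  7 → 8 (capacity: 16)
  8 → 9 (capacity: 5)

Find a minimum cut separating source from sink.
Min cut value = 11, edges: (3,4), (8,9)

Min cut value: 11
Partition: S = [0, 1, 2, 3, 5, 6, 7, 8], T = [4, 9]
Cut edges: (3,4), (8,9)

By max-flow min-cut theorem, max flow = min cut = 11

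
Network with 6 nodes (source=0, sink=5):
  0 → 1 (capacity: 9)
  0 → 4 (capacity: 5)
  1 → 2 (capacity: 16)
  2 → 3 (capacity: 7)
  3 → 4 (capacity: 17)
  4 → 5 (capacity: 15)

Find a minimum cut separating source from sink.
Min cut value = 12, edges: (0,4), (2,3)

Min cut value: 12
Partition: S = [0, 1, 2], T = [3, 4, 5]
Cut edges: (0,4), (2,3)

By max-flow min-cut theorem, max flow = min cut = 12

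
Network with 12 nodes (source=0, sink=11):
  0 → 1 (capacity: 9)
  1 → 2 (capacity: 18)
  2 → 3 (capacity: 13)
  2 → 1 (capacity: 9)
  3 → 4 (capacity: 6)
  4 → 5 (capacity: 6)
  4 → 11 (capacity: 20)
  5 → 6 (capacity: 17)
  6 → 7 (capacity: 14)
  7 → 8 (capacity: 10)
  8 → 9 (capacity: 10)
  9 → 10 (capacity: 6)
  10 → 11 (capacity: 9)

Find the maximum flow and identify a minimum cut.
Max flow = 6, Min cut edges: (3,4)

Maximum flow: 6
Minimum cut: (3,4)
Partition: S = [0, 1, 2, 3], T = [4, 5, 6, 7, 8, 9, 10, 11]

Max-flow min-cut theorem verified: both equal 6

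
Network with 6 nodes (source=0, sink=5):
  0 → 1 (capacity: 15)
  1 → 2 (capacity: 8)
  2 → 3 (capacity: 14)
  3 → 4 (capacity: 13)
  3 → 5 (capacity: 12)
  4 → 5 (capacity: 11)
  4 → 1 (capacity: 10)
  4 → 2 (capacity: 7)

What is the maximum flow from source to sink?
Maximum flow = 8

Max flow: 8

Flow assignment:
  0 → 1: 8/15
  1 → 2: 8/8
  2 → 3: 8/14
  3 → 5: 8/12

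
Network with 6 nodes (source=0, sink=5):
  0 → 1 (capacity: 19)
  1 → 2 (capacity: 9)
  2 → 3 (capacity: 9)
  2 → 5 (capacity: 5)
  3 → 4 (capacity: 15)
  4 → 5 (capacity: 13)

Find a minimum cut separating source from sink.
Min cut value = 9, edges: (1,2)

Min cut value: 9
Partition: S = [0, 1], T = [2, 3, 4, 5]
Cut edges: (1,2)

By max-flow min-cut theorem, max flow = min cut = 9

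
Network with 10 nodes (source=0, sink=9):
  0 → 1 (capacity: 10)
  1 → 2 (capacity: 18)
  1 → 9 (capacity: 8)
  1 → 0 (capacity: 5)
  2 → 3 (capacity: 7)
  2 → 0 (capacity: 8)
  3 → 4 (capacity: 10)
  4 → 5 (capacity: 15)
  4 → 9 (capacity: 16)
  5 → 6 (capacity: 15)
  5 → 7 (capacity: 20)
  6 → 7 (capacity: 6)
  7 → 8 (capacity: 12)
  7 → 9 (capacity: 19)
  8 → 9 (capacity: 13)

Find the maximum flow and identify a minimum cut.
Max flow = 10, Min cut edges: (0,1)

Maximum flow: 10
Minimum cut: (0,1)
Partition: S = [0], T = [1, 2, 3, 4, 5, 6, 7, 8, 9]

Max-flow min-cut theorem verified: both equal 10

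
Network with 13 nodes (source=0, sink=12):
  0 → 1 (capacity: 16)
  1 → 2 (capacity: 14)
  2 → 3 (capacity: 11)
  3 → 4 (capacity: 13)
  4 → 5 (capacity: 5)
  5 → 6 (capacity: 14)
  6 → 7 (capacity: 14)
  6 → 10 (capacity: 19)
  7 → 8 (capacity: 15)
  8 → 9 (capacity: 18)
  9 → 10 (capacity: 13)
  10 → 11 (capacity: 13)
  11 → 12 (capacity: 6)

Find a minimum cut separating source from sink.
Min cut value = 5, edges: (4,5)

Min cut value: 5
Partition: S = [0, 1, 2, 3, 4], T = [5, 6, 7, 8, 9, 10, 11, 12]
Cut edges: (4,5)

By max-flow min-cut theorem, max flow = min cut = 5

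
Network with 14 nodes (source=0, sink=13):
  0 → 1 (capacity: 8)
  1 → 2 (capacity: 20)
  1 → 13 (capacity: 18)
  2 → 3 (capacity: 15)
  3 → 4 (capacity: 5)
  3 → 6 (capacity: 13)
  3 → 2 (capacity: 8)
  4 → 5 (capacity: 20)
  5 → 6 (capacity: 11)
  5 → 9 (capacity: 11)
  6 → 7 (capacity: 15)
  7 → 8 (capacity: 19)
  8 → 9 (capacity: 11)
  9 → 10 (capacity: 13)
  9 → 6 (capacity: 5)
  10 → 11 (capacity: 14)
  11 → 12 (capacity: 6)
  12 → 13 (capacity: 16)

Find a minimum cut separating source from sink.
Min cut value = 8, edges: (0,1)

Min cut value: 8
Partition: S = [0], T = [1, 2, 3, 4, 5, 6, 7, 8, 9, 10, 11, 12, 13]
Cut edges: (0,1)

By max-flow min-cut theorem, max flow = min cut = 8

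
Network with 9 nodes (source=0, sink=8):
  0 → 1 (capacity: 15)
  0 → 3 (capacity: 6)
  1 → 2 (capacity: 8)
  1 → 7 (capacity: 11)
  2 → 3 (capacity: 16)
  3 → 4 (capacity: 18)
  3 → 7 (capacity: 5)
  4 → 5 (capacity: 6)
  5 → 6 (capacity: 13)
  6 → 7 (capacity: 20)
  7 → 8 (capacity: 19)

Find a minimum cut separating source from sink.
Min cut value = 19, edges: (7,8)

Min cut value: 19
Partition: S = [0, 1, 2, 3, 4, 5, 6, 7], T = [8]
Cut edges: (7,8)

By max-flow min-cut theorem, max flow = min cut = 19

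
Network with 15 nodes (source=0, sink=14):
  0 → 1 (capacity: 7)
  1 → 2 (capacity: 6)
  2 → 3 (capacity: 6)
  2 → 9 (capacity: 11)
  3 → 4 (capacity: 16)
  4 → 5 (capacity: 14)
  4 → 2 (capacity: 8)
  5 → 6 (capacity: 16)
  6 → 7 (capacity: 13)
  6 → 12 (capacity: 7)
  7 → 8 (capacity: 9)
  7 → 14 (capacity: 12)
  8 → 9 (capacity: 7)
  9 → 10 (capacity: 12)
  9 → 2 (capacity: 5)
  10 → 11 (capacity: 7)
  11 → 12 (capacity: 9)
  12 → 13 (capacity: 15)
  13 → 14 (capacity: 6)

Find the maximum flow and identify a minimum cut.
Max flow = 6, Min cut edges: (1,2)

Maximum flow: 6
Minimum cut: (1,2)
Partition: S = [0, 1], T = [2, 3, 4, 5, 6, 7, 8, 9, 10, 11, 12, 13, 14]

Max-flow min-cut theorem verified: both equal 6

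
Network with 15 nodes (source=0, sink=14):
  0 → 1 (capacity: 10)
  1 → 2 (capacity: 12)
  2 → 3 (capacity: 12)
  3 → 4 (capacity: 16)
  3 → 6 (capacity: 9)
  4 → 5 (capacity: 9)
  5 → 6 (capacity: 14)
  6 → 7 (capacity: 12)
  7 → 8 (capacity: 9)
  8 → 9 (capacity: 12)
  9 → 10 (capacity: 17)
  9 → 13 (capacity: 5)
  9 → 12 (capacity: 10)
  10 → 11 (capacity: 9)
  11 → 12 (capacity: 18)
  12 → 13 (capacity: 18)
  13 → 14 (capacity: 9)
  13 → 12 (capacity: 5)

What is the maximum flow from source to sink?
Maximum flow = 9

Max flow: 9

Flow assignment:
  0 → 1: 9/10
  1 → 2: 9/12
  2 → 3: 9/12
  3 → 4: 1/16
  3 → 6: 8/9
  4 → 5: 1/9
  5 → 6: 1/14
  6 → 7: 9/12
  7 → 8: 9/9
  8 → 9: 9/12
  9 → 13: 5/5
  9 → 12: 4/10
  12 → 13: 4/18
  13 → 14: 9/9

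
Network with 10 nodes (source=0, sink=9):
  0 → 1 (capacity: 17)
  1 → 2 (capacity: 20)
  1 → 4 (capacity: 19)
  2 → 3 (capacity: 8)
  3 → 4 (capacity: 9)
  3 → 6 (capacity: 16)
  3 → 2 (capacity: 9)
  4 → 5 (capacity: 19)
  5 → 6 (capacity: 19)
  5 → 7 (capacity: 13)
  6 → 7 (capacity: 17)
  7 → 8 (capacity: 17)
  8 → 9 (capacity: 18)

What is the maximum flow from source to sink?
Maximum flow = 17

Max flow: 17

Flow assignment:
  0 → 1: 17/17
  1 → 4: 17/19
  4 → 5: 17/19
  5 → 6: 4/19
  5 → 7: 13/13
  6 → 7: 4/17
  7 → 8: 17/17
  8 → 9: 17/18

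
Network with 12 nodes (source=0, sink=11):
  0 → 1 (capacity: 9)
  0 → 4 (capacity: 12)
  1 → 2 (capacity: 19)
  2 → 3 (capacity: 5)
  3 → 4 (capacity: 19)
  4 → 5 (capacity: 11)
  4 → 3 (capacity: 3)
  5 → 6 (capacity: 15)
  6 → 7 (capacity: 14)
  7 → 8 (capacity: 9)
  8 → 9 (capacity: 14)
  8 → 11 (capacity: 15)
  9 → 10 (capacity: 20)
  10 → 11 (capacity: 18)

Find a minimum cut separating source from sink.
Min cut value = 9, edges: (7,8)

Min cut value: 9
Partition: S = [0, 1, 2, 3, 4, 5, 6, 7], T = [8, 9, 10, 11]
Cut edges: (7,8)

By max-flow min-cut theorem, max flow = min cut = 9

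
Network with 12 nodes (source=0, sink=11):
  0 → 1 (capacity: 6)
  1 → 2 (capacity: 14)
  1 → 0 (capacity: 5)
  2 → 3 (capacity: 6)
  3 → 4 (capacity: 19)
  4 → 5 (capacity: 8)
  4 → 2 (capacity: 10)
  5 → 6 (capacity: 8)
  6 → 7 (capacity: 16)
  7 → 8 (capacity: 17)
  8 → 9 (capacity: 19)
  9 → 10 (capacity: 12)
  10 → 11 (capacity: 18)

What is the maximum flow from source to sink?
Maximum flow = 6

Max flow: 6

Flow assignment:
  0 → 1: 6/6
  1 → 2: 6/14
  2 → 3: 6/6
  3 → 4: 6/19
  4 → 5: 6/8
  5 → 6: 6/8
  6 → 7: 6/16
  7 → 8: 6/17
  8 → 9: 6/19
  9 → 10: 6/12
  10 → 11: 6/18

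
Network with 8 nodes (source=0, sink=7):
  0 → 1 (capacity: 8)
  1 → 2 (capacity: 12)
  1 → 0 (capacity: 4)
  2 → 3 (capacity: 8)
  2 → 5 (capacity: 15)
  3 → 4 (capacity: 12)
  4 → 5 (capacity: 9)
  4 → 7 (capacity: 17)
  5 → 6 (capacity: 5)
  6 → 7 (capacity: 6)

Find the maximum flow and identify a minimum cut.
Max flow = 8, Min cut edges: (0,1)

Maximum flow: 8
Minimum cut: (0,1)
Partition: S = [0], T = [1, 2, 3, 4, 5, 6, 7]

Max-flow min-cut theorem verified: both equal 8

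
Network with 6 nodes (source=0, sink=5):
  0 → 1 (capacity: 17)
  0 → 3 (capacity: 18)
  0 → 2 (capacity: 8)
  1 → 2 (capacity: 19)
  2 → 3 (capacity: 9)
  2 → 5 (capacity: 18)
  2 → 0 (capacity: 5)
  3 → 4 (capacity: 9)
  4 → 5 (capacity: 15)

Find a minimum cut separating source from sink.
Min cut value = 27, edges: (2,5), (3,4)

Min cut value: 27
Partition: S = [0, 1, 2, 3], T = [4, 5]
Cut edges: (2,5), (3,4)

By max-flow min-cut theorem, max flow = min cut = 27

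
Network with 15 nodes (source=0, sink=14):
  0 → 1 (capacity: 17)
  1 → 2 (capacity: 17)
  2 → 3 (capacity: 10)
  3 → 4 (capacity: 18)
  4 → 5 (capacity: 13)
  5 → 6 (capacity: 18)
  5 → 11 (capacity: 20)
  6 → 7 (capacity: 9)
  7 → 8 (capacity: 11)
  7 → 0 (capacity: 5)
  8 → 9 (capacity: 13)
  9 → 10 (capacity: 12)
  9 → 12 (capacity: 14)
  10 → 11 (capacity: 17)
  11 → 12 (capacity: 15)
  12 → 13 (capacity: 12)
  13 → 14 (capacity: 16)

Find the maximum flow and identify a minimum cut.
Max flow = 10, Min cut edges: (2,3)

Maximum flow: 10
Minimum cut: (2,3)
Partition: S = [0, 1, 2], T = [3, 4, 5, 6, 7, 8, 9, 10, 11, 12, 13, 14]

Max-flow min-cut theorem verified: both equal 10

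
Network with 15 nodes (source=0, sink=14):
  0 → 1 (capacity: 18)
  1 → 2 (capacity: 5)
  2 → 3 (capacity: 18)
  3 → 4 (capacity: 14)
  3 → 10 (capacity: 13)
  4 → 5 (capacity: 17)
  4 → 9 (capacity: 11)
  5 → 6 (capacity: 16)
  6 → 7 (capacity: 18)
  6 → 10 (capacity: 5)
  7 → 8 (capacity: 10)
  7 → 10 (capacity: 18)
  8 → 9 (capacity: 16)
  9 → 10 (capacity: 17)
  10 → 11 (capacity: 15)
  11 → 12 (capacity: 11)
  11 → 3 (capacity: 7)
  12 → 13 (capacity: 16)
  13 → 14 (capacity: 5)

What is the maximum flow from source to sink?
Maximum flow = 5

Max flow: 5

Flow assignment:
  0 → 1: 5/18
  1 → 2: 5/5
  2 → 3: 5/18
  3 → 10: 5/13
  10 → 11: 5/15
  11 → 12: 5/11
  12 → 13: 5/16
  13 → 14: 5/5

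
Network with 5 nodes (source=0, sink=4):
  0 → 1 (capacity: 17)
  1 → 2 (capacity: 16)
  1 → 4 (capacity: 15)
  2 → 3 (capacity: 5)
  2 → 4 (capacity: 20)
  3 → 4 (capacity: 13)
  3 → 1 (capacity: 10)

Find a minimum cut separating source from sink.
Min cut value = 17, edges: (0,1)

Min cut value: 17
Partition: S = [0], T = [1, 2, 3, 4]
Cut edges: (0,1)

By max-flow min-cut theorem, max flow = min cut = 17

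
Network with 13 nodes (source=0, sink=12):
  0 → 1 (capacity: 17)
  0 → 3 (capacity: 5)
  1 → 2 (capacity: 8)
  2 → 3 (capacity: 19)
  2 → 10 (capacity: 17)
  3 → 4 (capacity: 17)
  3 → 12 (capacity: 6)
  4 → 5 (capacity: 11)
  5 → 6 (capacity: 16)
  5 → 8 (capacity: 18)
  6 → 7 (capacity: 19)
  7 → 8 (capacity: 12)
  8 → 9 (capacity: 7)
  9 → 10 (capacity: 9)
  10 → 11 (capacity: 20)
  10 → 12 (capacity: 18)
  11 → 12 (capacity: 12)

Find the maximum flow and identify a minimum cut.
Max flow = 13, Min cut edges: (0,3), (1,2)

Maximum flow: 13
Minimum cut: (0,3), (1,2)
Partition: S = [0, 1], T = [2, 3, 4, 5, 6, 7, 8, 9, 10, 11, 12]

Max-flow min-cut theorem verified: both equal 13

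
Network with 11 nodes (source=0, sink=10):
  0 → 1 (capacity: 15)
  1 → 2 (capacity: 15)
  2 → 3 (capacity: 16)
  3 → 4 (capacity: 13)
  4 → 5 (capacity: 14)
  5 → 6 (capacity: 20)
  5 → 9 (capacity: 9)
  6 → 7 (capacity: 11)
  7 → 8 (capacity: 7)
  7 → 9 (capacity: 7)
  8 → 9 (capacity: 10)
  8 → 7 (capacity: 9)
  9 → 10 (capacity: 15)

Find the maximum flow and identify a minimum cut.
Max flow = 13, Min cut edges: (3,4)

Maximum flow: 13
Minimum cut: (3,4)
Partition: S = [0, 1, 2, 3], T = [4, 5, 6, 7, 8, 9, 10]

Max-flow min-cut theorem verified: both equal 13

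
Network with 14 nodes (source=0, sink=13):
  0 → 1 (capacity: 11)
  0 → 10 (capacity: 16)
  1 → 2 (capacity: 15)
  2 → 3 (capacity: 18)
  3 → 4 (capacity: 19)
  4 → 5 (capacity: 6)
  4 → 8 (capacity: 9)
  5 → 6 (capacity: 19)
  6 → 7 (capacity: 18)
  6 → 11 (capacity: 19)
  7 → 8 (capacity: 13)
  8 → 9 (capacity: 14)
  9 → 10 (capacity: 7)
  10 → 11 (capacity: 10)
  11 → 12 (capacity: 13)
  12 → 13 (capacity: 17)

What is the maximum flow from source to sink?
Maximum flow = 13

Max flow: 13

Flow assignment:
  0 → 1: 11/11
  0 → 10: 2/16
  1 → 2: 11/15
  2 → 3: 11/18
  3 → 4: 11/19
  4 → 5: 6/6
  4 → 8: 5/9
  5 → 6: 6/19
  6 → 11: 6/19
  8 → 9: 5/14
  9 → 10: 5/7
  10 → 11: 7/10
  11 → 12: 13/13
  12 → 13: 13/17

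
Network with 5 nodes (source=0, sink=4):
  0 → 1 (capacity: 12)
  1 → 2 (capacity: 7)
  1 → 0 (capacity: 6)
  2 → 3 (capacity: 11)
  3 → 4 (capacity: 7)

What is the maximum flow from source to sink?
Maximum flow = 7

Max flow: 7

Flow assignment:
  0 → 1: 7/12
  1 → 2: 7/7
  2 → 3: 7/11
  3 → 4: 7/7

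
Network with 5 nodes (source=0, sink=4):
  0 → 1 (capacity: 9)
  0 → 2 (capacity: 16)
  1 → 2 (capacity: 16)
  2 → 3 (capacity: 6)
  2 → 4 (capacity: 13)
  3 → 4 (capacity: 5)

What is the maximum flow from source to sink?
Maximum flow = 18

Max flow: 18

Flow assignment:
  0 → 1: 3/9
  0 → 2: 15/16
  1 → 2: 3/16
  2 → 3: 5/6
  2 → 4: 13/13
  3 → 4: 5/5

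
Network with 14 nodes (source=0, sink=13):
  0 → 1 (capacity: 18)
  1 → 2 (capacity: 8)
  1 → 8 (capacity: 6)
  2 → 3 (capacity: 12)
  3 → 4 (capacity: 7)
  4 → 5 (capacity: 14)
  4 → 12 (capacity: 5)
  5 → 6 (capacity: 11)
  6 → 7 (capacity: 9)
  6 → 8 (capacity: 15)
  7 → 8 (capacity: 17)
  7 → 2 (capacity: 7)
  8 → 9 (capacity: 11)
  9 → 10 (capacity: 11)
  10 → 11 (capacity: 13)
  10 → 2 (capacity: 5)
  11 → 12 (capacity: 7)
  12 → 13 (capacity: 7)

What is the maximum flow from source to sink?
Maximum flow = 7

Max flow: 7

Flow assignment:
  0 → 1: 7/18
  1 → 2: 1/8
  1 → 8: 6/6
  2 → 3: 2/12
  3 → 4: 2/7
  4 → 5: 2/14
  5 → 6: 2/11
  6 → 7: 2/9
  7 → 8: 2/17
  8 → 9: 8/11
  9 → 10: 8/11
  10 → 11: 7/13
  10 → 2: 1/5
  11 → 12: 7/7
  12 → 13: 7/7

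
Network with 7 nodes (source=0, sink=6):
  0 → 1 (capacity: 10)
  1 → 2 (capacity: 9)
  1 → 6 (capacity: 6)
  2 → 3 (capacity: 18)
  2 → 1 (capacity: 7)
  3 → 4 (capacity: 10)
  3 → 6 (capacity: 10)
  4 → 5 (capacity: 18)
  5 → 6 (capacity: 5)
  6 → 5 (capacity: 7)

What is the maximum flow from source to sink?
Maximum flow = 10

Max flow: 10

Flow assignment:
  0 → 1: 10/10
  1 → 2: 4/9
  1 → 6: 6/6
  2 → 3: 4/18
  3 → 6: 4/10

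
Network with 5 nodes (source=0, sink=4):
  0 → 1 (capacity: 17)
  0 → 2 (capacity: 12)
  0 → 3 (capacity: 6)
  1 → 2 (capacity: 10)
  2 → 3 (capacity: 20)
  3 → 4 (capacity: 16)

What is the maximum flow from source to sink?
Maximum flow = 16

Max flow: 16

Flow assignment:
  0 → 1: 10/17
  0 → 2: 6/12
  1 → 2: 10/10
  2 → 3: 16/20
  3 → 4: 16/16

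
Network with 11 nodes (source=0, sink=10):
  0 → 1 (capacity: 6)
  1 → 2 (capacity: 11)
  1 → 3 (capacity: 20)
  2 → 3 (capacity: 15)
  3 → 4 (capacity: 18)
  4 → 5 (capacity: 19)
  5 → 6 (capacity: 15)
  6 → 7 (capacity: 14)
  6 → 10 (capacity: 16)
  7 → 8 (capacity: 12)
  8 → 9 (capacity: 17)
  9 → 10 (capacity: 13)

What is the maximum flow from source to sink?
Maximum flow = 6

Max flow: 6

Flow assignment:
  0 → 1: 6/6
  1 → 3: 6/20
  3 → 4: 6/18
  4 → 5: 6/19
  5 → 6: 6/15
  6 → 10: 6/16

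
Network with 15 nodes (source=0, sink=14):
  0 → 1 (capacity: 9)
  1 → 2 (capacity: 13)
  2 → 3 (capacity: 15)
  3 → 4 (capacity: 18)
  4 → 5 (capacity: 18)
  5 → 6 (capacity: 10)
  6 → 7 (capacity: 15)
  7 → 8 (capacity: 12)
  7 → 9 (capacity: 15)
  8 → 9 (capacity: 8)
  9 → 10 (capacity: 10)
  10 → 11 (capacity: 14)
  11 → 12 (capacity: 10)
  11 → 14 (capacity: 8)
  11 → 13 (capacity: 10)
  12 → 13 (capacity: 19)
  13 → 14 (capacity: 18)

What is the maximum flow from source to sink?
Maximum flow = 9

Max flow: 9

Flow assignment:
  0 → 1: 9/9
  1 → 2: 9/13
  2 → 3: 9/15
  3 → 4: 9/18
  4 → 5: 9/18
  5 → 6: 9/10
  6 → 7: 9/15
  7 → 9: 9/15
  9 → 10: 9/10
  10 → 11: 9/14
  11 → 14: 8/8
  11 → 13: 1/10
  13 → 14: 1/18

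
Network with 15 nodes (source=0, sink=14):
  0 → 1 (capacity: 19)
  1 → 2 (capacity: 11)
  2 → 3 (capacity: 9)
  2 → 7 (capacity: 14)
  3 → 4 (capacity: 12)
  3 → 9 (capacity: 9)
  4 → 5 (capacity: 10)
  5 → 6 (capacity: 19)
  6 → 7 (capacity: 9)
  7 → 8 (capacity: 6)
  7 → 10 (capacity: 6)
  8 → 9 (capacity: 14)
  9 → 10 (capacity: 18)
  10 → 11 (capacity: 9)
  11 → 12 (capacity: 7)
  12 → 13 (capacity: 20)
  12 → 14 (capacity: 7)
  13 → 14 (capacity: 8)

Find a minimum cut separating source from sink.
Min cut value = 7, edges: (11,12)

Min cut value: 7
Partition: S = [0, 1, 2, 3, 4, 5, 6, 7, 8, 9, 10, 11], T = [12, 13, 14]
Cut edges: (11,12)

By max-flow min-cut theorem, max flow = min cut = 7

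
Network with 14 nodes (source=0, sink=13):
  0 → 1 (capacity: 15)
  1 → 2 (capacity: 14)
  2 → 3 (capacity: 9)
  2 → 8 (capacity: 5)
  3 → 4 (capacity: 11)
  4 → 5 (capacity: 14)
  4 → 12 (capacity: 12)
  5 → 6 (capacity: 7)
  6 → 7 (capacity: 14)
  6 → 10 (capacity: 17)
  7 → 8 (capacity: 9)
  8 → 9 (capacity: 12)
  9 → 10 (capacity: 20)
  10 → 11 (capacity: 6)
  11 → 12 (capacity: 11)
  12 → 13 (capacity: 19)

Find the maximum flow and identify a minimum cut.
Max flow = 14, Min cut edges: (2,3), (2,8)

Maximum flow: 14
Minimum cut: (2,3), (2,8)
Partition: S = [0, 1, 2], T = [3, 4, 5, 6, 7, 8, 9, 10, 11, 12, 13]

Max-flow min-cut theorem verified: both equal 14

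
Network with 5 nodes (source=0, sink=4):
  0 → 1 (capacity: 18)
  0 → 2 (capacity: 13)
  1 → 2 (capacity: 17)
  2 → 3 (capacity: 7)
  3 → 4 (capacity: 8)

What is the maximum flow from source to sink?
Maximum flow = 7

Max flow: 7

Flow assignment:
  0 → 1: 7/18
  1 → 2: 7/17
  2 → 3: 7/7
  3 → 4: 7/8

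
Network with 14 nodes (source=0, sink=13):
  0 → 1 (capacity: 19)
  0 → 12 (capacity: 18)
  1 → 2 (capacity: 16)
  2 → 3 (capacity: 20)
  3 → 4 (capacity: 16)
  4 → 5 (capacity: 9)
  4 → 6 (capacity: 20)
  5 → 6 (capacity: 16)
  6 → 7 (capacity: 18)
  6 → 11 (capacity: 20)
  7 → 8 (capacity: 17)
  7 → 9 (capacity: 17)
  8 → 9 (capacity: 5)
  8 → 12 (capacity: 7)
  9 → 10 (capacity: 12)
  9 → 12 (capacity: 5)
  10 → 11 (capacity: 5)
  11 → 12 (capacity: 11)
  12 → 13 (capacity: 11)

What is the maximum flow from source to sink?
Maximum flow = 11

Max flow: 11

Flow assignment:
  0 → 1: 11/19
  1 → 2: 11/16
  2 → 3: 11/20
  3 → 4: 11/16
  4 → 6: 11/20
  6 → 11: 11/20
  11 → 12: 11/11
  12 → 13: 11/11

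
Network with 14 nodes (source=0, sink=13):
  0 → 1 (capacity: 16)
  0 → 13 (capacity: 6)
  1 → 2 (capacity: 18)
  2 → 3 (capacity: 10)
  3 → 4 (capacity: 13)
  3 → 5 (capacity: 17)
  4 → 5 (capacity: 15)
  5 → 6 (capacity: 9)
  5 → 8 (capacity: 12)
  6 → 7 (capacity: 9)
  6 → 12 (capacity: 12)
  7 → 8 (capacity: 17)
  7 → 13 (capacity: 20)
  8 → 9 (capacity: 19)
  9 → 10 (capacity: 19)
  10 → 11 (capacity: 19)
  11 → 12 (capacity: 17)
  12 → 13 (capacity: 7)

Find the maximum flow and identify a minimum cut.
Max flow = 16, Min cut edges: (0,13), (2,3)

Maximum flow: 16
Minimum cut: (0,13), (2,3)
Partition: S = [0, 1, 2], T = [3, 4, 5, 6, 7, 8, 9, 10, 11, 12, 13]

Max-flow min-cut theorem verified: both equal 16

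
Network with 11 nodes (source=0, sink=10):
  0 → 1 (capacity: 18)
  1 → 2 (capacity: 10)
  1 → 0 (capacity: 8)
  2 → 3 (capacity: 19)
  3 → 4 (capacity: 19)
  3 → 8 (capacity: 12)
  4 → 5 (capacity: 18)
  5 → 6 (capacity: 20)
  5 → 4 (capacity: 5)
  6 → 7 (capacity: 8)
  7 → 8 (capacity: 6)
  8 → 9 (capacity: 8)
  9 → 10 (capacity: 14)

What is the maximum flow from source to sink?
Maximum flow = 8

Max flow: 8

Flow assignment:
  0 → 1: 8/18
  1 → 2: 8/10
  2 → 3: 8/19
  3 → 8: 8/12
  8 → 9: 8/8
  9 → 10: 8/14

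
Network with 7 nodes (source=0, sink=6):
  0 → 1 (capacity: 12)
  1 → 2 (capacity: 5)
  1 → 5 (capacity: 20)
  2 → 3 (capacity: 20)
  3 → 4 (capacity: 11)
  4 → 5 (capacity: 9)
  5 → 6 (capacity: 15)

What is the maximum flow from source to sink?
Maximum flow = 12

Max flow: 12

Flow assignment:
  0 → 1: 12/12
  1 → 5: 12/20
  5 → 6: 12/15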